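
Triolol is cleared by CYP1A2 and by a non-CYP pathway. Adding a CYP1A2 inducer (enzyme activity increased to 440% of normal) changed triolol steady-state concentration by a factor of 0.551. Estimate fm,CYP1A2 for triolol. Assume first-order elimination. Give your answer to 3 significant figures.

Call the CYP1A2 fraction fm. After the interaction, CL_new/CL_old = fm × 4.4 + (1 − fm).
Steady-state concentration ratio = 1 / (new CL fraction), so new CL fraction = 1 / 0.551 = 1.815.
fm × 4.4 + 1 − fm = 1.815  ⇒  fm × (4.4 − 1) = 0.8149  ⇒  fm = 0.240.

0.240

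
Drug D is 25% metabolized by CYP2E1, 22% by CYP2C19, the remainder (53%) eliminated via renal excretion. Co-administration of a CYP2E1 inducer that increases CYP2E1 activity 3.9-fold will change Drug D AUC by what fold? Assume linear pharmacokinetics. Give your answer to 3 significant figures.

0.580

The CYP2E1 pathway (25% of clearance) increases to 3.9× activity: 0.25 × 3.9 = 0.975.
CYP2C19 (22%) and the residual 53% are unaffected.
New clearance relative to baseline: 0.975 + 0.22 + 0.53 = 1.725.
Since AUC ∝ 1/CL, the ratio is 1 / 1.725 = 0.580.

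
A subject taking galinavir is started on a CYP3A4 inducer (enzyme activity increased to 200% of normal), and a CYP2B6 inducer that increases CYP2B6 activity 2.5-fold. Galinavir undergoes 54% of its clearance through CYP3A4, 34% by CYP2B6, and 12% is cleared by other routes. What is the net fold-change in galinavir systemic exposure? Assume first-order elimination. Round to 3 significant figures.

The CYP3A4 pathway (54% of clearance) increases to 2× activity: 0.54 × 2 = 1.08.
The CYP2B6 pathway (34% of clearance) is boosted to 2.5× activity: 0.34 × 2.5 = 0.85.
Non-CYP routes (12%) are unchanged.
CL_new/CL_old = 1.08 + 0.85 + 0.12 = 2.05.
Net systemic exposure ratio = 1 / 2.05 = 0.488.

0.488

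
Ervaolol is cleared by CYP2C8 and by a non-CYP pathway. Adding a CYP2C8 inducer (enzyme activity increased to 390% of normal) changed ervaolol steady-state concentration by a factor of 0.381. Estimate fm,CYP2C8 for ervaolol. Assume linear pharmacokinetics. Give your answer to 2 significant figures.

0.56

Write x for the fraction cleared via CYP2C8. The observed steady-state concentration change means clearance rose to 1/0.381 = 2.625 of baseline.
Setting x·3.9 + (1 − x) = 2.625 and solving: x = (2.625 − 1)/(3.9 − 1) = 0.56.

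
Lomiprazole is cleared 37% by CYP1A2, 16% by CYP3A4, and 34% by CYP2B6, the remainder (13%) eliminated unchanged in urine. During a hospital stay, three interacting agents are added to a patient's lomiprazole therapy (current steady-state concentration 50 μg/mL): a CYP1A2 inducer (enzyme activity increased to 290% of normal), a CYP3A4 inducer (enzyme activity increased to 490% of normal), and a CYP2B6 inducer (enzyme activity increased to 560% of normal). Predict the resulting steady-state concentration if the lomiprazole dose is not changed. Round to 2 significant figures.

13 μg/mL

The CYP1A2 pathway (37% of clearance) rises to 2.9× activity: 0.37 × 2.9 = 1.073.
The CYP3A4 pathway (16% of clearance) increases to 4.9× activity: 0.16 × 4.9 = 0.784.
The CYP2B6 pathway (34% of clearance) is boosted to 5.6× activity: 0.34 × 5.6 = 1.904.
The remaining 13% of clearance is unaffected.
Relative clearance = 1.073 + 0.784 + 1.904 + 0.13 = 3.891.
New steady-state concentration = 50 / 3.891 = 13 μg/mL (concentration scales inversely with clearance).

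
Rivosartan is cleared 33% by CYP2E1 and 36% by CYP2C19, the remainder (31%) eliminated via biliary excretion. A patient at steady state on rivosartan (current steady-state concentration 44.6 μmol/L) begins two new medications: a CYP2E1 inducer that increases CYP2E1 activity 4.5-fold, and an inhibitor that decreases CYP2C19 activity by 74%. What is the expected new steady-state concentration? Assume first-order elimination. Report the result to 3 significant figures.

23.6 μmol/L

The CYP2E1 pathway (33% of clearance) increases to 4.5× activity: 0.33 × 4.5 = 1.485.
The CYP2C19 pathway (36% of clearance) drops to 0.26× activity: 0.36 × 0.26 = 0.0936.
The remaining 31% of clearance is unaffected.
Relative clearance = 1.485 + 0.0936 + 0.31 = 1.8886.
New steady-state concentration = 44.6 / 1.8886 = 23.6 μmol/L (concentration scales inversely with clearance).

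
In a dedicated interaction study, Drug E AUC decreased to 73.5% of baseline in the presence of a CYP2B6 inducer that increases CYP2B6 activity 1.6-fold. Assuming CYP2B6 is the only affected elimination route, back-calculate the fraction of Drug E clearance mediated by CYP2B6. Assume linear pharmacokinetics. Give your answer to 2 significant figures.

0.60

Call the CYP2B6 fraction fm. After the interaction, CL_new/CL_old = fm × 1.6 + (1 − fm).
AUC ratio = 1 / (new CL fraction), so new CL fraction = 1 / 0.735 = 1.361.
fm × 1.6 + 1 − fm = 1.361  ⇒  fm × (1.6 − 1) = 0.3605  ⇒  fm = 0.60.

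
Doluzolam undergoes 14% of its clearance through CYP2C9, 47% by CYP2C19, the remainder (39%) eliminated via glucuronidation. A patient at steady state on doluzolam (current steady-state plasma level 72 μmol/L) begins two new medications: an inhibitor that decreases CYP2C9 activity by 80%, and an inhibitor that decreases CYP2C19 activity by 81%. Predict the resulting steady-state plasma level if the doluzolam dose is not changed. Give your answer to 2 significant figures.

The CYP2C9 pathway (14% of clearance) drops to 0.2× activity: 0.14 × 0.2 = 0.028.
The CYP2C19 pathway (47% of clearance) drops to 0.19× activity: 0.47 × 0.19 = 0.0893.
The remaining 39% of clearance is unaffected.
CL_new/CL_old = 0.028 + 0.0893 + 0.39 = 0.5073.
Dividing the baseline by the relative clearance: 72 / 0.5073 = 1.4 × 10² μmol/L.

1.4 × 10² μmol/L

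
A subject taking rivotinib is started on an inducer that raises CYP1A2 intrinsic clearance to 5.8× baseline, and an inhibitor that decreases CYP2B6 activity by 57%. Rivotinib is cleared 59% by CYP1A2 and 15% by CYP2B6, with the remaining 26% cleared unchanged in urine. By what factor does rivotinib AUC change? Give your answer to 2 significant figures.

0.27

The CYP1A2 pathway (59% of clearance) rises to 5.8× activity: 0.59 × 5.8 = 3.422.
The CYP2B6 pathway (15% of clearance) is reduced to 0.43× activity: 0.15 × 0.43 = 0.0645.
Non-CYP routes (26%) are unchanged.
Relative clearance = 3.422 + 0.0645 + 0.26 = 3.7465.
Because AUC varies inversely with clearance, the combined effect is 1 / 3.7465 = 0.27.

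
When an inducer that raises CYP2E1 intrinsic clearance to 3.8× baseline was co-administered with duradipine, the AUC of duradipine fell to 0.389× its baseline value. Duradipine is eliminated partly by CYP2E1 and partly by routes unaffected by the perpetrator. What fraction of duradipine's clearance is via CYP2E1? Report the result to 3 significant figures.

0.561

Let x = fm,CYP2E1. Because AUC ∝ 1/CL, relative clearance rose to 1/0.389 = 2.571.
Only the CYP2E1 route changed, so 2.571 = x·3.8 + (1 − x), giving x = 0.561.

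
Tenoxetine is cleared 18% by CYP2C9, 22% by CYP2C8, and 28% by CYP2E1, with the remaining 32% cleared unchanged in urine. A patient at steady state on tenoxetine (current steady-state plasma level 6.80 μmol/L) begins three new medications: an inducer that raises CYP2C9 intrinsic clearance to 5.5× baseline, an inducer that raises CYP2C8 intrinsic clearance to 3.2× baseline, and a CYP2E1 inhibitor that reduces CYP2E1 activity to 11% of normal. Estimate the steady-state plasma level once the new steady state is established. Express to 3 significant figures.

The CYP2C9 pathway (18% of clearance) is boosted to 5.5× activity: 0.18 × 5.5 = 0.99.
The CYP2C8 pathway (22% of clearance) rises to 3.2× activity: 0.22 × 3.2 = 0.704.
The CYP2E1 pathway (28% of clearance) drops to 0.11× activity: 0.28 × 0.11 = 0.0308.
The remaining 32% of clearance is unaffected.
New clearance relative to baseline: 0.99 + 0.704 + 0.0308 + 0.32 = 2.0448.
New steady-state plasma level = 6.80 / 2.0448 = 3.33 μmol/L (concentration scales inversely with clearance).

3.33 μmol/L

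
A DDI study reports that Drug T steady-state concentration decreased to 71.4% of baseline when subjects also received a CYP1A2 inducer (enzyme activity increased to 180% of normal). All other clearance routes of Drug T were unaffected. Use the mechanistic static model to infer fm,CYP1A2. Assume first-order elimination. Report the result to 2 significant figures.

CL'/CL = 1 / 0.714 = 1.401
1.8·fm + (1 − fm) = 1.401
fm = (1.401 − 1) / (1.8 − 1) = 0.50

0.50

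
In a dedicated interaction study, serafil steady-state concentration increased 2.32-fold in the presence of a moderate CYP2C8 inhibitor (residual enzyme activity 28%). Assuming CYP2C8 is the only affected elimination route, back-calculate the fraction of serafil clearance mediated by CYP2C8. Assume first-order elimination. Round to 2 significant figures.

0.79

Write x for the fraction cleared via CYP2C8. The observed steady-state concentration change means clearance fell to 1/2.32 = 0.431 of baseline.
Only the CYP2C8 route changed, so 0.431 = x·0.28 + (1 − x), giving x = 0.79.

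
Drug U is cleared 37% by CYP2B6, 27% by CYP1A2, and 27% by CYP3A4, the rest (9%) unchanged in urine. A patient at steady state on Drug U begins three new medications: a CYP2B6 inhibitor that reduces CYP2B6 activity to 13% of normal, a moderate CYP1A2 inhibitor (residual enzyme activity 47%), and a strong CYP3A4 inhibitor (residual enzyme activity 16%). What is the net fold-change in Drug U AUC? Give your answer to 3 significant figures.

3.24

CYP2B6: 0.37 × 0.13 = 0.0481
CYP1A2: 0.27 × 0.47 = 0.1269
CYP3A4: 0.27 × 0.16 = 0.0432
Other: 0.09 (unchanged)
CL_new/CL_old = 0.0481 + 0.1269 + 0.0432 + 0.09 = 0.3082.
Net AUC ratio = 1 / 0.3082 = 3.24.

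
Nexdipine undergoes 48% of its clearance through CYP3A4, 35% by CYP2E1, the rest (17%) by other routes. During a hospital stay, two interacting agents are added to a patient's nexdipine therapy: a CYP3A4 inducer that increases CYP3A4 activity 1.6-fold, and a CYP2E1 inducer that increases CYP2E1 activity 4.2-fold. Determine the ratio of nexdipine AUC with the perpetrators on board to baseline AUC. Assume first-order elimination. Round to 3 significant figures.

0.415

The CYP3A4 pathway (48% of clearance) increases to 1.6× activity: 0.48 × 1.6 = 0.768.
The CYP2E1 pathway (35% of clearance) increases to 4.2× activity: 0.35 × 4.2 = 1.47.
The remaining 17% of clearance is unaffected.
Relative clearance = 0.768 + 1.47 + 0.17 = 2.408.
Net AUC ratio = 1 / 2.408 = 0.415.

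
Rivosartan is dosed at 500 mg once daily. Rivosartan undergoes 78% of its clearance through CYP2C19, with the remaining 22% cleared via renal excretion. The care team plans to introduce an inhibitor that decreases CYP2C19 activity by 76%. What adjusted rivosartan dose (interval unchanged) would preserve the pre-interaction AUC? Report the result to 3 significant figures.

204 mg

The CYP2C19 pathway (78% of clearance) is reduced to 0.24× activity: 0.78 × 0.24 = 0.1872.
Non-CYP routes (22%) are unchanged.
Relative clearance = 0.1872 + 0.22 = 0.4072.
Exposure is unchanged when dose changes in proportion to clearance. New dose = 500 mg × 0.4072 = 204 mg.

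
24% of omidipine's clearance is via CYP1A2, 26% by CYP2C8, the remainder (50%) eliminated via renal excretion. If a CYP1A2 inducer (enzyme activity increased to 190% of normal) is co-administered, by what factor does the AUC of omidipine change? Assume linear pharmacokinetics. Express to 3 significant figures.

The CYP1A2 pathway (24% of clearance) rises to 1.9× activity: 0.24 × 1.9 = 0.456.
CYP2C8 (26%) and the residual 50% are unaffected.
CL_new/CL_old = 0.456 + 0.26 + 0.5 = 1.216.
Since AUC ∝ 1/CL, the ratio is 1 / 1.216 = 0.822.

0.822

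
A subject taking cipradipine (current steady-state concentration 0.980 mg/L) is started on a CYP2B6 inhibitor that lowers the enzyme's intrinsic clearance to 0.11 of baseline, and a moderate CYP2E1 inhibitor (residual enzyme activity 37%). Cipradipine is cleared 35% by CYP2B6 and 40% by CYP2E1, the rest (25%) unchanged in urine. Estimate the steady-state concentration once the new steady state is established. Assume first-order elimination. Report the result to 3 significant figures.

The CYP2B6 pathway (35% of clearance) drops to 0.11× activity: 0.35 × 0.11 = 0.0385.
The CYP2E1 pathway (40% of clearance) falls to 0.37× activity: 0.4 × 0.37 = 0.148.
Non-CYP routes (25%) are unchanged.
New clearance relative to baseline: 0.0385 + 0.148 + 0.25 = 0.4365.
Dividing the baseline by the relative clearance: 0.980 / 0.4365 = 2.25 mg/L.

2.25 mg/L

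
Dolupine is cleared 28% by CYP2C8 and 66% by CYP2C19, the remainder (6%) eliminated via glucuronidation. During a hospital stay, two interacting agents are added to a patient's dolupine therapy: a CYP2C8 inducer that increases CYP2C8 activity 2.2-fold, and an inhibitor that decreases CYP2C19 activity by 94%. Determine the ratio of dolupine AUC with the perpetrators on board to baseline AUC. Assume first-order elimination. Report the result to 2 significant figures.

CYP2C8: 0.28 × 2.2 = 0.616
CYP2C19: 0.66 × 0.06 = 0.0396
Other: 0.06 (unchanged)
Relative clearance = 0.616 + 0.0396 + 0.06 = 0.7156.
Net AUC ratio = 1 / 0.7156 = 1.4.

1.4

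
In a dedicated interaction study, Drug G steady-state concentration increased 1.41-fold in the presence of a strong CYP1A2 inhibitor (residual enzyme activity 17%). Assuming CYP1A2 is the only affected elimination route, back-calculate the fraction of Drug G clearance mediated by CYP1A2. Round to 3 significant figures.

CL'/CL = 1 / 1.41 = 0.7092
0.17·fm + (1 − fm) = 0.7092
fm = (0.7092 − 1) / (0.17 − 1) = 0.350

0.350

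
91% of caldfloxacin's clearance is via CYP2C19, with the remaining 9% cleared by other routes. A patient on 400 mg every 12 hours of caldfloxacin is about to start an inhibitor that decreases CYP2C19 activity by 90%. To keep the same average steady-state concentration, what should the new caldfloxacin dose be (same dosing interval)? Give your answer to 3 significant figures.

The CYP2C19 pathway (91% of clearance) is reduced to 0.1× activity: 0.91 × 0.1 = 0.091.
Non-CYP routes (9%) are unchanged.
New clearance relative to baseline: 0.091 + 0.09 = 0.181.
Css,avg = (dose rate)/CL, so holding Css fixed requires dose ∝ CL: 400 × 0.181 = 72.4 mg.

72.4 mg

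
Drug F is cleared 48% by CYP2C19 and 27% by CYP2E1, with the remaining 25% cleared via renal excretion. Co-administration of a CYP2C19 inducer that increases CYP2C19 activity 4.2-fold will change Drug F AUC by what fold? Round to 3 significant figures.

0.394

The CYP2C19 pathway (48% of clearance) increases to 4.2× activity: 0.48 × 4.2 = 2.016.
CYP2E1 (27%) and the residual 25% are unaffected.
Relative clearance = 2.016 + 0.27 + 0.25 = 2.536.
AUC is inversely proportional to clearance, so the fold-change is 1 / 2.536 = 0.394.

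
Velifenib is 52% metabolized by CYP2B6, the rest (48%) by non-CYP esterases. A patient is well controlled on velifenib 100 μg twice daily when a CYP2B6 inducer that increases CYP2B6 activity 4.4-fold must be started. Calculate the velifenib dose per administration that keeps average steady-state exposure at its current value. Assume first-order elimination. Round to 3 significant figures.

277 μg

The CYP2B6 pathway (52% of clearance) increases to 4.4× activity: 0.52 × 4.4 = 2.288.
Non-CYP routes (48%) are unchanged.
Relative clearance = 2.288 + 0.48 = 2.768.
To maintain the same steady-state level, dose must scale with clearance: new dose = 100 × 2.768 = 277 μg.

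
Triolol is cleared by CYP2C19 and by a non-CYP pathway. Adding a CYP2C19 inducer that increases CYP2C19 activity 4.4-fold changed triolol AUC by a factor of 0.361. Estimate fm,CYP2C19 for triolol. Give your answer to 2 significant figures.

Write x for the fraction cleared via CYP2C19. The observed AUC change means clearance rose to 1/0.361 = 2.77 of baseline.
Setting x·4.4 + (1 − x) = 2.77 and solving: x = (2.77 − 1)/(4.4 − 1) = 0.52.

0.52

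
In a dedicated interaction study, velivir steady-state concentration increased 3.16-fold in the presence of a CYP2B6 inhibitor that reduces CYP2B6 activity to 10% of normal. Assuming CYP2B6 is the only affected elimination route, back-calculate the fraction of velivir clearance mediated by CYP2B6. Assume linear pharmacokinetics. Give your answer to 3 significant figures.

0.759

CL'/CL = 1 / 3.16 = 0.3165
0.1·fm + (1 − fm) = 0.3165
fm = (0.3165 − 1) / (0.1 − 1) = 0.759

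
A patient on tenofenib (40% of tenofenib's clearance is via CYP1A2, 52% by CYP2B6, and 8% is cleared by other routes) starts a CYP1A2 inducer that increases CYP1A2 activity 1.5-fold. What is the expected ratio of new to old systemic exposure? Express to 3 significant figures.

0.833

The CYP1A2 pathway (40% of clearance) rises to 1.5× activity: 0.4 × 1.5 = 0.6.
CYP2B6 (52%) and the residual 8% are unaffected.
CL_new/CL_old = 0.6 + 0.52 + 0.08 = 1.2.
Systemic exposure ratio = CL_old/CL_new = 1 / 1.2 = 0.833.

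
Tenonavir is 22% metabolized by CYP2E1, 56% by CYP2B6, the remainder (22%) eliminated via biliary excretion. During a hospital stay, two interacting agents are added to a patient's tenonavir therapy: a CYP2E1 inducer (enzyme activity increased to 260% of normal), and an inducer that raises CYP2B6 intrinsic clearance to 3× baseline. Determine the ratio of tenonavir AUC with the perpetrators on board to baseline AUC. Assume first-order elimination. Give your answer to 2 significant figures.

The CYP2E1 pathway (22% of clearance) rises to 2.6× activity: 0.22 × 2.6 = 0.572.
The CYP2B6 pathway (56% of clearance) increases to 3× activity: 0.56 × 3 = 1.68.
Non-CYP routes (22%) are unchanged.
Relative clearance = 0.572 + 1.68 + 0.22 = 2.472.
Net AUC ratio = 1 / 2.472 = 0.40.

0.40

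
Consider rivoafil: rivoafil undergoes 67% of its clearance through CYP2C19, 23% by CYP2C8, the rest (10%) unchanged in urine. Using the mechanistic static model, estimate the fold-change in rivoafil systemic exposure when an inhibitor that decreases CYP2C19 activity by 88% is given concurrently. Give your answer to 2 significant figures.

The CYP2C19 pathway (67% of clearance) drops to 0.12× activity: 0.67 × 0.12 = 0.0804.
CYP2C8 (23%) and the residual 10% are unaffected.
Relative clearance = 0.0804 + 0.23 + 0.1 = 0.4104.
Systemic exposure is inversely proportional to clearance, so the fold-change is 1 / 0.4104 = 2.4.

2.4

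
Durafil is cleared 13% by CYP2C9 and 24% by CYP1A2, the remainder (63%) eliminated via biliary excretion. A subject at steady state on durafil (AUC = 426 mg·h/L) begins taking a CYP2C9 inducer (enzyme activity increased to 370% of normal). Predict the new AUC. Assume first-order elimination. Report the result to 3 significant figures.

CYP2C9: 0.13 × 3.7 = 0.481
CYP1A2: 0.24 (unchanged)
Other: 0.63 (unchanged)
New clearance relative to baseline: 0.481 + 0.24 + 0.63 = 1.351.
AUC ∝ 1/CL, so new value = 426 / 1.351 = 315 mg·h/L.

315 mg·h/L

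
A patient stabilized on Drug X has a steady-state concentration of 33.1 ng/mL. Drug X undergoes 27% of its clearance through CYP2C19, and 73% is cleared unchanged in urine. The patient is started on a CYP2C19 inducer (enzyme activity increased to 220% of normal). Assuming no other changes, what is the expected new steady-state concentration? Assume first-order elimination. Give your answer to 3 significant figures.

25.0 ng/mL

The CYP2C19 pathway (27% of clearance) increases to 2.2× activity: 0.27 × 2.2 = 0.594.
Non-CYP routes (73%) are unchanged.
CL_new/CL_old = 0.594 + 0.73 = 1.324.
With dosing unchanged, steady-state concentration scales as 1/CL: 33.1 / 1.324 = 25.0 ng/mL.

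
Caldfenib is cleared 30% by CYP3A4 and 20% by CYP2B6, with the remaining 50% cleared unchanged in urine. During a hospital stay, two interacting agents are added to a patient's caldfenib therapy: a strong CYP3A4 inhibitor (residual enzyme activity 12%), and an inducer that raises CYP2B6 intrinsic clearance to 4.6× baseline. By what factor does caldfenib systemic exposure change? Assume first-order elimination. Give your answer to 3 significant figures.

0.687

The CYP3A4 pathway (30% of clearance) falls to 0.12× activity: 0.3 × 0.12 = 0.036.
The CYP2B6 pathway (20% of clearance) rises to 4.6× activity: 0.2 × 4.6 = 0.92.
Non-CYP routes (50%) are unchanged.
New clearance relative to baseline: 0.036 + 0.92 + 0.5 = 1.456.
Systemic exposure ∝ 1/CL: fold-change = 1 / 1.456 = 0.687.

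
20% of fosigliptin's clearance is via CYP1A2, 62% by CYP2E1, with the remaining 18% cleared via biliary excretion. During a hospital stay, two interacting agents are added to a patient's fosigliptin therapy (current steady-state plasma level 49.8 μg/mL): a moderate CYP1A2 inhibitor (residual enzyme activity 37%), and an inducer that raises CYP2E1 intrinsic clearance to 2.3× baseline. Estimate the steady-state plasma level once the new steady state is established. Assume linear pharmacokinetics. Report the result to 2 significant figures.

The CYP1A2 pathway (20% of clearance) drops to 0.37× activity: 0.2 × 0.37 = 0.074.
The CYP2E1 pathway (62% of clearance) increases to 2.3× activity: 0.62 × 2.3 = 1.426.
The remaining 18% of clearance is unaffected.
New clearance relative to baseline: 0.074 + 1.426 + 0.18 = 1.68.
Steady-state plasma level ∝ 1/CL: new value = 49.8 / 1.68 = 30 μg/mL.

30 μg/mL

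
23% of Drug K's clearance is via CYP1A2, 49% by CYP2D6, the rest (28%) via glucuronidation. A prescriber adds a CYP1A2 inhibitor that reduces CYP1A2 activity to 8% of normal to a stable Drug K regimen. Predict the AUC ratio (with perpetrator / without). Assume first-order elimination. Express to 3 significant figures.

CYP1A2: 0.23 × 0.08 = 0.0184
CYP2D6: 0.49 (unchanged)
Other: 0.28 (unchanged)
CL_new/CL_old = 0.0184 + 0.49 + 0.28 = 0.7884.
Since AUC ∝ 1/CL, the ratio is 1 / 0.7884 = 1.27.

1.27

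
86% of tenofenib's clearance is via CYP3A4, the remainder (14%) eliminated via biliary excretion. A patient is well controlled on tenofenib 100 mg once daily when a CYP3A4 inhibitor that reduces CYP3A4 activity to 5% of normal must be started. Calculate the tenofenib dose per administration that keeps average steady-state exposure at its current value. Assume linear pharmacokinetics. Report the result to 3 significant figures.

18.3 mg

The CYP3A4 pathway (86% of clearance) falls to 0.05× activity: 0.86 × 0.05 = 0.043.
The remaining 14% of clearance is unaffected.
New clearance relative to baseline: 0.043 + 0.14 = 0.183.
Exposure is unchanged when dose changes in proportion to clearance. New dose = 100 mg × 0.183 = 18.3 mg.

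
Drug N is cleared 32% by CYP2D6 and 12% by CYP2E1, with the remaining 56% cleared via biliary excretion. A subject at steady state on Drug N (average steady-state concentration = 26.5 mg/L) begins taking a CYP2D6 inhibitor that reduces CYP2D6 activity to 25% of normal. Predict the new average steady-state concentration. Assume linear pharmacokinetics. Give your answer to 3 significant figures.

The CYP2D6 pathway (32% of clearance) is reduced to 0.25× activity: 0.32 × 0.25 = 0.08.
CYP2E1 (12%) and the residual 56% are unaffected.
Relative clearance = 0.08 + 0.12 + 0.56 = 0.76.
Average steady-state concentration ∝ 1/CL, so new value = 26.5 / 0.76 = 34.9 mg/L.

34.9 mg/L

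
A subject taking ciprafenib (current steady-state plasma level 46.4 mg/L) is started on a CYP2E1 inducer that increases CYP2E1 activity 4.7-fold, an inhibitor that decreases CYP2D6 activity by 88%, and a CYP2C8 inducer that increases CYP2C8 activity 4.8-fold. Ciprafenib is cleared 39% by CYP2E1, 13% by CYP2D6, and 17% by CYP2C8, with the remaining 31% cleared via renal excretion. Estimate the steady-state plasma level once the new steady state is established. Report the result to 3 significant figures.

CYP2E1: 0.39 × 4.7 = 1.833
CYP2D6: 0.13 × 0.12 = 0.0156
CYP2C8: 0.17 × 4.8 = 0.816
Other: 0.31 (unchanged)
CL_new/CL_old = 1.833 + 0.0156 + 0.816 + 0.31 = 2.9746.
Dividing the baseline by the relative clearance: 46.4 / 2.9746 = 15.6 mg/L.

15.6 mg/L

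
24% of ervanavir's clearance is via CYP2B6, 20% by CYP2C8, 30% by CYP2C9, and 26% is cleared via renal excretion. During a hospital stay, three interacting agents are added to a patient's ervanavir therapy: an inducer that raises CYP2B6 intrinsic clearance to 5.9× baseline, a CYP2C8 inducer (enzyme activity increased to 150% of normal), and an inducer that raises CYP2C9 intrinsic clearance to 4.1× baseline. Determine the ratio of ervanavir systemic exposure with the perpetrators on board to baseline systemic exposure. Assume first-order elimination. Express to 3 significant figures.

0.312

CYP2B6: 0.24 × 5.9 = 1.416
CYP2C8: 0.2 × 1.5 = 0.3
CYP2C9: 0.3 × 4.1 = 1.23
Other: 0.26 (unchanged)
Relative clearance = 1.416 + 0.3 + 1.23 + 0.26 = 3.206.
Net systemic exposure ratio = 1 / 3.206 = 0.312.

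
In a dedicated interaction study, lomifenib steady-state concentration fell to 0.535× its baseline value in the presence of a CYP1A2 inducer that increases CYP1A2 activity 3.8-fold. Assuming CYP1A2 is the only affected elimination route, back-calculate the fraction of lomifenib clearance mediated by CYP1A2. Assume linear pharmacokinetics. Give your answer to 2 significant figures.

0.31

CL'/CL = 1 / 0.535 = 1.869
3.8·fm + (1 − fm) = 1.869
fm = (1.869 − 1) / (3.8 − 1) = 0.31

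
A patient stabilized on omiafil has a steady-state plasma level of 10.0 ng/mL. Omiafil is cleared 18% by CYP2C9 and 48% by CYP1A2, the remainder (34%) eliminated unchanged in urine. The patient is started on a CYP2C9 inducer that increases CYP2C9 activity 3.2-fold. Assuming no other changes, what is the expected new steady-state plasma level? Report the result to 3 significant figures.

CYP2C9: 0.18 × 3.2 = 0.576
CYP1A2: 0.48 (unchanged)
Other: 0.34 (unchanged)
New clearance relative to baseline: 0.576 + 0.48 + 0.34 = 1.396.
With dosing unchanged, steady-state plasma level scales as 1/CL: 10.0 / 1.396 = 7.16 ng/mL.

7.16 ng/mL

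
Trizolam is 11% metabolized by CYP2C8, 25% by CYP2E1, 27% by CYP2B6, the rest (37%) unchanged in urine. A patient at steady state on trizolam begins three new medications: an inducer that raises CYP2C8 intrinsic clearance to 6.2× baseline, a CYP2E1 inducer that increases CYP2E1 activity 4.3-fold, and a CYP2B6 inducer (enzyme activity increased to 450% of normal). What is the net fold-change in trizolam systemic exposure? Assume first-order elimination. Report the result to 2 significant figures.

CYP2C8: 0.11 × 6.2 = 0.682
CYP2E1: 0.25 × 4.3 = 1.075
CYP2B6: 0.27 × 4.5 = 1.215
Other: 0.37 (unchanged)
Relative clearance = 0.682 + 1.075 + 1.215 + 0.37 = 3.342.
Because systemic exposure varies inversely with clearance, the combined effect is 1 / 3.342 = 0.30.

0.30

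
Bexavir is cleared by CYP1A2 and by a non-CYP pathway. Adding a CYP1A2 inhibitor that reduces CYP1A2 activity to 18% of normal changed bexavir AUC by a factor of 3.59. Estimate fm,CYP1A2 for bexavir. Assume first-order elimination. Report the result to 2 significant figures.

Let x = fm,CYP1A2. Because AUC ∝ 1/CL, relative clearance fell to 1/3.59 = 0.2786.
Setting x·0.18 + (1 − x) = 0.2786 and solving: x = (0.2786 − 1)/(0.18 − 1) = 0.88.

0.88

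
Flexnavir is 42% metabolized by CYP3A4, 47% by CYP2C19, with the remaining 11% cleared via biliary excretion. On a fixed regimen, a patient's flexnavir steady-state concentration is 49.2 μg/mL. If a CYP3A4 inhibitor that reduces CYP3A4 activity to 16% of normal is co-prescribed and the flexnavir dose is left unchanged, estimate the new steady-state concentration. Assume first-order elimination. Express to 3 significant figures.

The CYP3A4 pathway (42% of clearance) drops to 0.16× activity: 0.42 × 0.16 = 0.0672.
CYP2C19 (47%) and the residual 11% are unaffected.
CL_new/CL_old = 0.0672 + 0.47 + 0.11 = 0.6472.
With dosing unchanged, steady-state concentration scales as 1/CL: 49.2 / 0.6472 = 76.0 μg/mL.

76.0 μg/mL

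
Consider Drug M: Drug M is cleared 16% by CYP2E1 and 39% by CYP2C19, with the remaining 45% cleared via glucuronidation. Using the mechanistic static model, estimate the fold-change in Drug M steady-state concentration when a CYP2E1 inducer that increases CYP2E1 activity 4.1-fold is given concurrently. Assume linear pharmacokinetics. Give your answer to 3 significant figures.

The CYP2E1 pathway (16% of clearance) increases to 4.1× activity: 0.16 × 4.1 = 0.656.
CYP2C19 (39%) and the residual 45% are unaffected.
New clearance relative to baseline: 0.656 + 0.39 + 0.45 = 1.496.
Steady-state concentration is inversely proportional to clearance, so the fold-change is 1 / 1.496 = 0.668.

0.668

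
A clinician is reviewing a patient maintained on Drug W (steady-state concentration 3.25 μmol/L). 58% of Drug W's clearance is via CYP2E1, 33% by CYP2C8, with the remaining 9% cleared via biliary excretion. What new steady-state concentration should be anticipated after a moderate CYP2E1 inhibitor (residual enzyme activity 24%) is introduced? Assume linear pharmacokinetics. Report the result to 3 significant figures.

5.81 μmol/L

The CYP2E1 pathway (58% of clearance) is reduced to 0.24× activity: 0.58 × 0.24 = 0.1392.
CYP2C8 (33%) and the residual 9% are unaffected.
CL_new/CL_old = 0.1392 + 0.33 + 0.09 = 0.5592.
Steady-state concentration ∝ 1/CL, so new value = 3.25 / 0.5592 = 5.81 μmol/L.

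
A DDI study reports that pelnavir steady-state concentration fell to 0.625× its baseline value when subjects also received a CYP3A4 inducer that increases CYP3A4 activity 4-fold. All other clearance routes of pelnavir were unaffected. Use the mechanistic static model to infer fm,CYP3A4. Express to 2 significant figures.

0.20

CL'/CL = 1 / 0.625 = 1.6
4·fm + (1 − fm) = 1.6
fm = (1.6 − 1) / (4 − 1) = 0.20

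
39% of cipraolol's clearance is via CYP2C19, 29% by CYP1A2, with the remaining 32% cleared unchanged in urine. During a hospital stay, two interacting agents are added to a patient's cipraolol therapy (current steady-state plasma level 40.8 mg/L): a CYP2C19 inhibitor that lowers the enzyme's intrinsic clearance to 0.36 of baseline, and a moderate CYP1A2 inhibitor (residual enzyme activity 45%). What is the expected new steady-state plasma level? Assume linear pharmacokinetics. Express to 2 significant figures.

69 mg/L

The CYP2C19 pathway (39% of clearance) falls to 0.36× activity: 0.39 × 0.36 = 0.1404.
The CYP1A2 pathway (29% of clearance) is reduced to 0.45× activity: 0.29 × 0.45 = 0.1305.
Non-CYP routes (32%) are unchanged.
New clearance relative to baseline: 0.1404 + 0.1305 + 0.32 = 0.5909.
Dividing the baseline by the relative clearance: 40.8 / 0.5909 = 69 mg/L.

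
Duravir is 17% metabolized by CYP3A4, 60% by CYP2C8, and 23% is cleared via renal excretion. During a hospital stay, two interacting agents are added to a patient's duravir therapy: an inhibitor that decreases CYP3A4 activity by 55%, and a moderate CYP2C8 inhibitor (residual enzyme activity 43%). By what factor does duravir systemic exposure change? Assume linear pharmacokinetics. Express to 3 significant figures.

The CYP3A4 pathway (17% of clearance) is reduced to 0.45× activity: 0.17 × 0.45 = 0.0765.
The CYP2C8 pathway (60% of clearance) drops to 0.43× activity: 0.6 × 0.43 = 0.258.
Non-CYP routes (23%) are unchanged.
CL_new/CL_old = 0.0765 + 0.258 + 0.23 = 0.5645.
Systemic exposure ∝ 1/CL: fold-change = 1 / 0.5645 = 1.77.

1.77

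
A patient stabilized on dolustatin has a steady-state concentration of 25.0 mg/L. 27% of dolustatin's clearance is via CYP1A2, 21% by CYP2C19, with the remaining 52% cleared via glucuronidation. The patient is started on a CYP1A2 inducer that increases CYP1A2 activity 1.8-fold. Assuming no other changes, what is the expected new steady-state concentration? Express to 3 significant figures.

CYP1A2: 0.27 × 1.8 = 0.486
CYP2C19: 0.21 (unchanged)
Other: 0.52 (unchanged)
CL_new/CL_old = 0.486 + 0.21 + 0.52 = 1.216.
With dosing unchanged, steady-state concentration scales as 1/CL: 25.0 / 1.216 = 20.6 mg/L.

20.6 mg/L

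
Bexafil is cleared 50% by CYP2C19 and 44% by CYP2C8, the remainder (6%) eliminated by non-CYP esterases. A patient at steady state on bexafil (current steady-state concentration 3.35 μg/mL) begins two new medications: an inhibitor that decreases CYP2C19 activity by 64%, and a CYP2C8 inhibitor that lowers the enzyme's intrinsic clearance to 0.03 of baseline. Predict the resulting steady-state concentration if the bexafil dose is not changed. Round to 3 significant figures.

The CYP2C19 pathway (50% of clearance) is reduced to 0.36× activity: 0.5 × 0.36 = 0.18.
The CYP2C8 pathway (44% of clearance) is reduced to 0.03× activity: 0.44 × 0.03 = 0.0132.
Non-CYP routes (6%) are unchanged.
Relative clearance = 0.18 + 0.0132 + 0.06 = 0.2532.
Dividing the baseline by the relative clearance: 3.35 / 0.2532 = 13.2 μg/mL.

13.2 μg/mL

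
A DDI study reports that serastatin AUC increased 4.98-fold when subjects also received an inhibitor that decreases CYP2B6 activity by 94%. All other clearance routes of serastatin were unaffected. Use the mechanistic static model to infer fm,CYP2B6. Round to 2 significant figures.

CL'/CL = 1 / 4.98 = 0.2008
0.06·fm + (1 − fm) = 0.2008
fm = (0.2008 − 1) / (0.06 − 1) = 0.85

0.85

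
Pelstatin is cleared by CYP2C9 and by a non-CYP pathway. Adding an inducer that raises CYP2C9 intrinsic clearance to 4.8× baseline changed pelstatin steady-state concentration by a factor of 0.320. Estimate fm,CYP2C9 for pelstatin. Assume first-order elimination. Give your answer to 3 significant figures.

0.559

CL'/CL = 1 / 0.320 = 3.125
4.8·fm + (1 − fm) = 3.125
fm = (3.125 − 1) / (4.8 − 1) = 0.559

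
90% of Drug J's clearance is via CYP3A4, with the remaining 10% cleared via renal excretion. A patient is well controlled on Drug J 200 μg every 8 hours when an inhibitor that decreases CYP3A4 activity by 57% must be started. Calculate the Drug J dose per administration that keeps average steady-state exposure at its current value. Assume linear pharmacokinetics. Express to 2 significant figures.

The CYP3A4 pathway (90% of clearance) drops to 0.43× activity: 0.9 × 0.43 = 0.387.
The remaining 10% of clearance is unaffected.
New clearance relative to baseline: 0.387 + 0.1 = 0.487.
Exposure is unchanged when dose changes in proportion to clearance. New dose = 200 μg × 0.487 = 97 μg.

97 μg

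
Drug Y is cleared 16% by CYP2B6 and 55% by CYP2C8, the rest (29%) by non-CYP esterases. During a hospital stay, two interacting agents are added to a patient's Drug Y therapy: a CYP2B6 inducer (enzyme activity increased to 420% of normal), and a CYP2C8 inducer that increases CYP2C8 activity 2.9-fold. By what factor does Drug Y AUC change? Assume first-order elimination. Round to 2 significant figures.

0.39

The CYP2B6 pathway (16% of clearance) increases to 4.2× activity: 0.16 × 4.2 = 0.672.
The CYP2C8 pathway (55% of clearance) increases to 2.9× activity: 0.55 × 2.9 = 1.595.
The remaining 29% of clearance is unaffected.
CL_new/CL_old = 0.672 + 1.595 + 0.29 = 2.557.
AUC ∝ 1/CL: fold-change = 1 / 2.557 = 0.39.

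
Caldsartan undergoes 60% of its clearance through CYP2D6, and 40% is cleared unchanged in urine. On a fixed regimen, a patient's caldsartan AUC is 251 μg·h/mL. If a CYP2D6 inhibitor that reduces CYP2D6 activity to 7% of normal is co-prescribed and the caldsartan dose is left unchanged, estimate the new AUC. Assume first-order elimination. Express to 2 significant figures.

5.7 × 10² μg·h/mL

The CYP2D6 pathway (60% of clearance) falls to 0.07× activity: 0.6 × 0.07 = 0.042.
The remaining 40% of clearance is unaffected.
CL_new/CL_old = 0.042 + 0.4 = 0.442.
AUC ∝ 1/CL, so new value = 251 / 0.442 = 5.7 × 10² μg·h/mL.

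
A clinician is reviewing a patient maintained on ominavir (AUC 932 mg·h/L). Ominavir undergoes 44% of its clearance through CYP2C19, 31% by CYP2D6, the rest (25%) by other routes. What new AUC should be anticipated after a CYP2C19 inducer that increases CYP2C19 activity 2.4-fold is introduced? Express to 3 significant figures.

577 mg·h/L

The CYP2C19 pathway (44% of clearance) is boosted to 2.4× activity: 0.44 × 2.4 = 1.056.
CYP2D6 (31%) and the residual 25% are unaffected.
New clearance relative to baseline: 1.056 + 0.31 + 0.25 = 1.616.
New AUC = baseline ÷ relative clearance = 932 / 1.616 = 577 mg·h/L.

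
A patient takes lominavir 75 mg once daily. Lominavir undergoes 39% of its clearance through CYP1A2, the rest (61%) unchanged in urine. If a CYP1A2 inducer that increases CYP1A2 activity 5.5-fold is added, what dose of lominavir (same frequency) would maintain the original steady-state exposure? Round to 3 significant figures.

207 mg

The CYP1A2 pathway (39% of clearance) increases to 5.5× activity: 0.39 × 5.5 = 2.145.
Non-CYP routes (61%) are unchanged.
CL_new/CL_old = 2.145 + 0.61 = 2.755.
To maintain the same steady-state level, dose must scale with clearance: new dose = 75 × 2.755 = 207 mg.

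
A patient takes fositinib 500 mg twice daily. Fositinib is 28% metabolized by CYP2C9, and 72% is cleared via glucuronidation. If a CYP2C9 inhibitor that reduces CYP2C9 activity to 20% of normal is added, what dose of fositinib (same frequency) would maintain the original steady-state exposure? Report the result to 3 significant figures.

The CYP2C9 pathway (28% of clearance) drops to 0.2× activity: 0.28 × 0.2 = 0.056.
The remaining 72% of clearance is unaffected.
CL_new/CL_old = 0.056 + 0.72 = 0.776.
To maintain the same steady-state level, dose must scale with clearance: new dose = 500 × 0.776 = 388 mg.

388 mg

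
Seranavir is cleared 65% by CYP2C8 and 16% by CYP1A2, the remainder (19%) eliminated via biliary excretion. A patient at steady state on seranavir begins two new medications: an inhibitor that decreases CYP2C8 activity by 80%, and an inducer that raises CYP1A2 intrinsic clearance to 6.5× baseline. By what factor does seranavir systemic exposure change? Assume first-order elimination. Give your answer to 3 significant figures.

0.735

The CYP2C8 pathway (65% of clearance) is reduced to 0.2× activity: 0.65 × 0.2 = 0.13.
The CYP1A2 pathway (16% of clearance) rises to 6.5× activity: 0.16 × 6.5 = 1.04.
The remaining 19% of clearance is unaffected.
Relative clearance = 0.13 + 1.04 + 0.19 = 1.36.
Systemic exposure ∝ 1/CL: fold-change = 1 / 1.36 = 0.735.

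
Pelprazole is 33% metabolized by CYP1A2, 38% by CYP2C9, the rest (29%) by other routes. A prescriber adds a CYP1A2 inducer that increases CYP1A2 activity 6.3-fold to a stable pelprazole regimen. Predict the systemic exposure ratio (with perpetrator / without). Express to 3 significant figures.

0.364

The CYP1A2 pathway (33% of clearance) rises to 6.3× activity: 0.33 × 6.3 = 2.079.
CYP2C9 (38%) and the residual 29% are unaffected.
New clearance relative to baseline: 2.079 + 0.38 + 0.29 = 2.749.
Since systemic exposure ∝ 1/CL, the ratio is 1 / 2.749 = 0.364.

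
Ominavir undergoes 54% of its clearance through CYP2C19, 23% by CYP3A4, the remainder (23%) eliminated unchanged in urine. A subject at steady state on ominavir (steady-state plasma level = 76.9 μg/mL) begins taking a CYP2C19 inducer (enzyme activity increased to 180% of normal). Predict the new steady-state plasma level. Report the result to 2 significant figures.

The CYP2C19 pathway (54% of clearance) is boosted to 1.8× activity: 0.54 × 1.8 = 0.972.
CYP3A4 (23%) and the residual 23% are unaffected.
CL_new/CL_old = 0.972 + 0.23 + 0.23 = 1.432.
New steady-state plasma level = baseline ÷ relative clearance = 76.9 / 1.432 = 54 μg/mL.

54 μg/mL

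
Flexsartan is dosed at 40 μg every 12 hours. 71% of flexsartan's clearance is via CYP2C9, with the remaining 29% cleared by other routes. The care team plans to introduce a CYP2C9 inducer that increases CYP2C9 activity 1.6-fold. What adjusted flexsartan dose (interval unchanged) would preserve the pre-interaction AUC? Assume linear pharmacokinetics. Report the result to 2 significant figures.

57 μg

CYP2C9: 0.71 × 1.6 = 1.136
Other: 0.29 (unchanged)
Relative clearance = 1.136 + 0.29 = 1.426.
To maintain the same steady-state level, dose must scale with clearance: new dose = 40 × 1.426 = 57 μg.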